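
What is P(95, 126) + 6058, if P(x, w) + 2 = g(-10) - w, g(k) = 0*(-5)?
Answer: 5930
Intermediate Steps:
g(k) = 0
P(x, w) = -2 - w (P(x, w) = -2 + (0 - w) = -2 - w)
P(95, 126) + 6058 = (-2 - 1*126) + 6058 = (-2 - 126) + 6058 = -128 + 6058 = 5930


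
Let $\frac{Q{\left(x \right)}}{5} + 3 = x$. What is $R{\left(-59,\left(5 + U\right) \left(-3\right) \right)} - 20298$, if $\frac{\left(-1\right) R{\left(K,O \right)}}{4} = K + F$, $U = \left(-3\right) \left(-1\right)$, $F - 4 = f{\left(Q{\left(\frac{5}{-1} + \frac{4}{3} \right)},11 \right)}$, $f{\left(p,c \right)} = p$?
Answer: $- \frac{59834}{3} \approx -19945.0$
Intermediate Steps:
$Q{\left(x \right)} = -15 + 5 x$
$F = - \frac{88}{3}$ ($F = 4 + \left(-15 + 5 \left(\frac{5}{-1} + \frac{4}{3}\right)\right) = 4 + \left(-15 + 5 \left(5 \left(-1\right) + 4 \cdot \frac{1}{3}\right)\right) = 4 + \left(-15 + 5 \left(-5 + \frac{4}{3}\right)\right) = 4 + \left(-15 + 5 \left(- \frac{11}{3}\right)\right) = 4 - \frac{100}{3} = - \frac{88}{3} \approx -29.333$)
$U = 3$
$R{\left(K,O \right)} = \frac{352}{3} - 4 K$ ($R{\left(K,O \right)} = - 4 \left(K - \frac{88}{3}\right) = - 4 \left(- \frac{88}{3} + K\right) = \frac{352}{3} - 4 K$)
$R{\left(-59,\left(5 + U\right) \left(-3\right) \right)} - 20298 = \left(\frac{352}{3} - -236\right) - 20298 = \left(\frac{352}{3} + 236\right) - 20298 = \frac{1060}{3} - 20298 = - \frac{59834}{3}$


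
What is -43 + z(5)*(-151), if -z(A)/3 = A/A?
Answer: 410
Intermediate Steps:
z(A) = -3 (z(A) = -3*A/A = -3*1 = -3)
-43 + z(5)*(-151) = -43 - 3*(-151) = -43 + 453 = 410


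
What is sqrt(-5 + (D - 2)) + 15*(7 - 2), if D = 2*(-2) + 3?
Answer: 75 + 2*I*sqrt(2) ≈ 75.0 + 2.8284*I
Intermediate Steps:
D = -1 (D = -4 + 3 = -1)
sqrt(-5 + (D - 2)) + 15*(7 - 2) = sqrt(-5 + (-1 - 2)) + 15*(7 - 2) = sqrt(-5 - 3) + 15*5 = sqrt(-8) + 75 = 2*I*sqrt(2) + 75 = 75 + 2*I*sqrt(2)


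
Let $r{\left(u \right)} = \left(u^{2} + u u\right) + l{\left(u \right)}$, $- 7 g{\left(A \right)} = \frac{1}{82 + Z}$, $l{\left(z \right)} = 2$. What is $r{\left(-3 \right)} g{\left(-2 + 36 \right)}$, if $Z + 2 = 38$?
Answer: $- \frac{10}{413} \approx -0.024213$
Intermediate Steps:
$Z = 36$ ($Z = -2 + 38 = 36$)
$g{\left(A \right)} = - \frac{1}{826}$ ($g{\left(A \right)} = - \frac{1}{7 \left(82 + 36\right)} = - \frac{1}{7 \cdot 118} = \left(- \frac{1}{7}\right) \frac{1}{118} = - \frac{1}{826}$)
$r{\left(u \right)} = 2 + 2 u^{2}$ ($r{\left(u \right)} = \left(u^{2} + u u\right) + 2 = \left(u^{2} + u^{2}\right) + 2 = 2 u^{2} + 2 = 2 + 2 u^{2}$)
$r{\left(-3 \right)} g{\left(-2 + 36 \right)} = \left(2 + 2 \left(-3\right)^{2}\right) \left(- \frac{1}{826}\right) = \left(2 + 2 \cdot 9\right) \left(- \frac{1}{826}\right) = \left(2 + 18\right) \left(- \frac{1}{826}\right) = 20 \left(- \frac{1}{826}\right) = - \frac{10}{413}$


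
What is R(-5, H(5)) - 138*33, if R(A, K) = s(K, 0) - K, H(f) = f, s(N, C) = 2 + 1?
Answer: -4556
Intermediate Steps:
s(N, C) = 3
R(A, K) = 3 - K
R(-5, H(5)) - 138*33 = (3 - 1*5) - 138*33 = (3 - 5) - 4554 = -2 - 4554 = -4556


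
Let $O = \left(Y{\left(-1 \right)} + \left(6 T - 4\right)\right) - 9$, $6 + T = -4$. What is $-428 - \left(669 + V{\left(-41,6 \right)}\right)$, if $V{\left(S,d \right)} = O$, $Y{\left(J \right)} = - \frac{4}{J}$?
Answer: $-1028$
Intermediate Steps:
$T = -10$ ($T = -6 - 4 = -10$)
$O = -69$ ($O = \left(- \frac{4}{-1} + \left(6 \left(-10\right) - 4\right)\right) - 9 = \left(\left(-4\right) \left(-1\right) - 64\right) - 9 = \left(4 - 64\right) - 9 = -60 - 9 = -69$)
$V{\left(S,d \right)} = -69$
$-428 - \left(669 + V{\left(-41,6 \right)}\right) = -428 - \left(669 - 69\right) = -428 - 600 = -1028$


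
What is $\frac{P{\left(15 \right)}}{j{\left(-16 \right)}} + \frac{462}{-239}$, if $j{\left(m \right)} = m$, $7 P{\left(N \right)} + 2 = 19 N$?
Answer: $- \frac{119381}{26768} \approx -4.4598$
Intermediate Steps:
$P{\left(N \right)} = - \frac{2}{7} + \frac{19 N}{7}$
$\frac{P{\left(15 \right)}}{j{\left(-16 \right)}} + \frac{462}{-239} = \frac{- \frac{2}{7} + \frac{19}{7} \cdot 15}{-16} + \frac{462}{-239} = \left(- \frac{2}{7} + \frac{285}{7}\right) \left(- \frac{1}{16}\right) + 462 \left(- \frac{1}{239}\right) = \frac{283}{7} \left(- \frac{1}{16}\right) - \frac{462}{239} = - \frac{283}{112} - \frac{462}{239} = - \frac{119381}{26768}$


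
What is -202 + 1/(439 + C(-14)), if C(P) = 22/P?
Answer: -618517/3062 ≈ -202.00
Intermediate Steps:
-202 + 1/(439 + C(-14)) = -202 + 1/(439 + 22/(-14)) = -202 + 1/(439 + 22*(-1/14)) = -202 + 1/(439 - 11/7) = -202 + 1/(3062/7) = -202 + 7/3062 = -618517/3062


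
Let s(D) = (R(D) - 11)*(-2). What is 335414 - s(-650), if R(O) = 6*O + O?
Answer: 326292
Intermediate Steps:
R(O) = 7*O
s(D) = 22 - 14*D (s(D) = (7*D - 11)*(-2) = (-11 + 7*D)*(-2) = 22 - 14*D)
335414 - s(-650) = 335414 - (22 - 14*(-650)) = 335414 - (22 + 9100) = 335414 - 1*9122 = 335414 - 9122 = 326292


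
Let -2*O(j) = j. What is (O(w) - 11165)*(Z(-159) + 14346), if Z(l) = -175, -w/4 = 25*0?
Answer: -158219215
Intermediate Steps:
w = 0 (w = -100*0 = -4*0 = 0)
O(j) = -j/2
(O(w) - 11165)*(Z(-159) + 14346) = (-1/2*0 - 11165)*(-175 + 14346) = (0 - 11165)*14171 = -11165*14171 = -158219215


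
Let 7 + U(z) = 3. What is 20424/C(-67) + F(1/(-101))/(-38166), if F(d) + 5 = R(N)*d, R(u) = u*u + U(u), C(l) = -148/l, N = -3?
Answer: 5940194491/642461 ≈ 9246.0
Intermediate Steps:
U(z) = -4 (U(z) = -7 + 3 = -4)
R(u) = -4 + u² (R(u) = u*u - 4 = u² - 4 = -4 + u²)
F(d) = -5 + 5*d (F(d) = -5 + (-4 + (-3)²)*d = -5 + (-4 + 9)*d = -5 + 5*d)
20424/C(-67) + F(1/(-101))/(-38166) = 20424/((-148/(-67))) + (-5 + 5/(-101))/(-38166) = 20424/((-148*(-1/67))) + (-5 + 5*(-1/101))*(-1/38166) = 20424/(148/67) + (-5 - 5/101)*(-1/38166) = 20424*(67/148) - 510/101*(-1/38166) = 9246 + 85/642461 = 5940194491/642461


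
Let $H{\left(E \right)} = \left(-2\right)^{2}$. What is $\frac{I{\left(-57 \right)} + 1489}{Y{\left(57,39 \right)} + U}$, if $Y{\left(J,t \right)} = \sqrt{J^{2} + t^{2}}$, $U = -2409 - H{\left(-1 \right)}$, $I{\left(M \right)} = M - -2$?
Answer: $- \frac{3460242}{5817799} - \frac{4302 \sqrt{530}}{5817799} \approx -0.61179$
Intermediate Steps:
$H{\left(E \right)} = 4$
$I{\left(M \right)} = 2 + M$ ($I{\left(M \right)} = M + 2 = 2 + M$)
$U = -2413$ ($U = -2409 - 4 = -2413$)
$\frac{I{\left(-57 \right)} + 1489}{Y{\left(57,39 \right)} + U} = \frac{\left(2 - 57\right) + 1489}{\sqrt{57^{2} + 39^{2}} - 2413} = \frac{-55 + 1489}{\sqrt{3249 + 1521} - 2413} = \frac{1434}{\sqrt{4770} - 2413} = \frac{1434}{3 \sqrt{530} - 2413} = \frac{1434}{-2413 + 3 \sqrt{530}}$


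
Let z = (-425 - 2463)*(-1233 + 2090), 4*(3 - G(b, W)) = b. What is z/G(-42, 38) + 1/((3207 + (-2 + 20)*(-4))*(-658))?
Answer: -3403691503529/18565470 ≈ -1.8333e+5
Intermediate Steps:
G(b, W) = 3 - b/4
z = -2475016 (z = -2888*857 = -2475016)
z/G(-42, 38) + 1/((3207 + (-2 + 20)*(-4))*(-658)) = -2475016/(3 - 1/4*(-42)) + 1/((3207 + (-2 + 20)*(-4))*(-658)) = -2475016/(3 + 21/2) - 1/658/(3207 + 18*(-4)) = -2475016/27/2 - 1/658/(3207 - 72) = -2475016*2/27 - 1/658/3135 = -4950032/27 + (1/3135)*(-1/658) = -4950032/27 - 1/2062830 = -3403691503529/18565470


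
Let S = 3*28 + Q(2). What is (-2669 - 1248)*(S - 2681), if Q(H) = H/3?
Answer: 30509513/3 ≈ 1.0170e+7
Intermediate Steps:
Q(H) = H/3 (Q(H) = H*(⅓) = H/3)
S = 254/3 (S = 3*28 + (⅓)*2 = 84 + ⅔ = 254/3 ≈ 84.667)
(-2669 - 1248)*(S - 2681) = (-2669 - 1248)*(254/3 - 2681) = -3917*(-7789/3) = 30509513/3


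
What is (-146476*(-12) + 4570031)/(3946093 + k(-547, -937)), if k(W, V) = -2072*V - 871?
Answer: 6327743/5886686 ≈ 1.0749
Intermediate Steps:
k(W, V) = -871 - 2072*V
(-146476*(-12) + 4570031)/(3946093 + k(-547, -937)) = (-146476*(-12) + 4570031)/(3946093 + (-871 - 2072*(-937))) = (1757712 + 4570031)/(3946093 + (-871 + 1941464)) = 6327743/(3946093 + 1940593) = 6327743/5886686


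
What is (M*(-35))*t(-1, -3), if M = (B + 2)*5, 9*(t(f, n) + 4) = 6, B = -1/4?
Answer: 6125/6 ≈ 1020.8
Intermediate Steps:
B = -1/4 (B = -1*1/4 = -1/4 ≈ -0.25000)
t(f, n) = -10/3 (t(f, n) = -4 + (1/9)*6 = -4 + 2/3 = -10/3)
M = 35/4 (M = (-1/4 + 2)*5 = (7/4)*5 = 35/4 ≈ 8.7500)
(M*(-35))*t(-1, -3) = ((35/4)*(-35))*(-10/3) = -1225/4*(-10/3) = 6125/6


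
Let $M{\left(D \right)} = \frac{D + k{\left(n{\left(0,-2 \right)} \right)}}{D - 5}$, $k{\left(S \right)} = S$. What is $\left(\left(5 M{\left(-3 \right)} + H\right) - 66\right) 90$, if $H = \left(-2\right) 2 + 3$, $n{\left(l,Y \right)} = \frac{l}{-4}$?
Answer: $- \frac{23445}{4} \approx -5861.3$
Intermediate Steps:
$n{\left(l,Y \right)} = - \frac{l}{4}$ ($n{\left(l,Y \right)} = l \left(- \frac{1}{4}\right) = - \frac{l}{4}$)
$H = -1$ ($H = -4 + 3 = -1$)
$M{\left(D \right)} = \frac{D}{-5 + D}$ ($M{\left(D \right)} = \frac{D - 0}{D - 5} = \frac{D + 0}{-5 + D} = \frac{D}{-5 + D}$)
$\left(\left(5 M{\left(-3 \right)} + H\right) - 66\right) 90 = \left(\left(5 \left(- \frac{3}{-5 - 3}\right) - 1\right) - 66\right) 90 = \left(\left(5 \left(- \frac{3}{-8}\right) - 1\right) - 66\right) 90 = \left(\left(5 \left(\left(-3\right) \left(- \frac{1}{8}\right)\right) - 1\right) - 66\right) 90 = \left(\left(5 \cdot \frac{3}{8} - 1\right) - 66\right) 90 = \left(\left(\frac{15}{8} - 1\right) - 66\right) 90 = \left(\frac{7}{8} - 66\right) 90 = \left(- \frac{521}{8}\right) 90 = - \frac{23445}{4}$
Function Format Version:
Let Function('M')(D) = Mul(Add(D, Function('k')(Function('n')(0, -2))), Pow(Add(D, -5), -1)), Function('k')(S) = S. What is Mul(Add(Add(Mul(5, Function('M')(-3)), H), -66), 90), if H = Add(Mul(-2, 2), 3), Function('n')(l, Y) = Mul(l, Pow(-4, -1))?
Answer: Rational(-23445, 4) ≈ -5861.3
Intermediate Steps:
Function('n')(l, Y) = Mul(Rational(-1, 4), l) (Function('n')(l, Y) = Mul(l, Rational(-1, 4)) = Mul(Rational(-1, 4), l))
H = -1 (H = Add(-4, 3) = -1)
Function('M')(D) = Mul(D, Pow(Add(-5, D), -1)) (Function('M')(D) = Mul(Add(D, Mul(Rational(-1, 4), 0)), Pow(Add(D, -5), -1)) = Mul(Add(D, 0), Pow(Add(-5, D), -1)) = Mul(D, Pow(Add(-5, D), -1)))
Mul(Add(Add(Mul(5, Function('M')(-3)), H), -66), 90) = Mul(Add(Add(Mul(5, Mul(-3, Pow(Add(-5, -3), -1))), -1), -66), 90) = Mul(Add(Add(Mul(5, Mul(-3, Pow(-8, -1))), -1), -66), 90) = Mul(Add(Add(Mul(5, Mul(-3, Rational(-1, 8))), -1), -66), 90) = Mul(Add(Add(Mul(5, Rational(3, 8)), -1), -66), 90) = Mul(Add(Add(Rational(15, 8), -1), -66), 90) = Mul(Add(Rational(7, 8), -66), 90) = Mul(Rational(-521, 8), 90) = Rational(-23445, 4)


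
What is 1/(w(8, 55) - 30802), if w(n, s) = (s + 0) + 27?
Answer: -1/30720 ≈ -3.2552e-5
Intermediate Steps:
w(n, s) = 27 + s (w(n, s) = s + 27 = 27 + s)
1/(w(8, 55) - 30802) = 1/((27 + 55) - 30802) = 1/(82 - 30802) = 1/(-30720) = -1/30720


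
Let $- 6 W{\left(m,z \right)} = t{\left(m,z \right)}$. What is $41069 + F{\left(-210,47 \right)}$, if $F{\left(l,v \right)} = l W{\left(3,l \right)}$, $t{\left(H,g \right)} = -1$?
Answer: $41034$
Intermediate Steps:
$W{\left(m,z \right)} = \frac{1}{6}$ ($W{\left(m,z \right)} = \left(- \frac{1}{6}\right) \left(-1\right) = \frac{1}{6}$)
$F{\left(l,v \right)} = \frac{l}{6}$ ($F{\left(l,v \right)} = l \frac{1}{6} = \frac{l}{6}$)
$41069 + F{\left(-210,47 \right)} = 41069 + \frac{1}{6} \left(-210\right) = 41069 - 35 = 41034$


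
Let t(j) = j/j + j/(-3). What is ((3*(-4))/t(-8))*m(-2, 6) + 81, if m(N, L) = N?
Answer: 963/11 ≈ 87.545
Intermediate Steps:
t(j) = 1 - j/3 (t(j) = 1 + j*(-⅓) = 1 - j/3)
((3*(-4))/t(-8))*m(-2, 6) + 81 = ((3*(-4))/(1 - ⅓*(-8)))*(-2) + 81 = -12/(1 + 8/3)*(-2) + 81 = -12/11/3*(-2) + 81 = -12*3/11*(-2) + 81 = -36/11*(-2) + 81 = 72/11 + 81 = 963/11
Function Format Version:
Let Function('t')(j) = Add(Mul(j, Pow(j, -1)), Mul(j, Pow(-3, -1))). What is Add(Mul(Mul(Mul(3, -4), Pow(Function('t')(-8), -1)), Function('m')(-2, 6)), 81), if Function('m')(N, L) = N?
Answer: Rational(963, 11) ≈ 87.545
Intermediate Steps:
Function('t')(j) = Add(1, Mul(Rational(-1, 3), j)) (Function('t')(j) = Add(1, Mul(j, Rational(-1, 3))) = Add(1, Mul(Rational(-1, 3), j)))
Add(Mul(Mul(Mul(3, -4), Pow(Function('t')(-8), -1)), Function('m')(-2, 6)), 81) = Add(Mul(Mul(Mul(3, -4), Pow(Add(1, Mul(Rational(-1, 3), -8)), -1)), -2), 81) = Add(Mul(Mul(-12, Pow(Add(1, Rational(8, 3)), -1)), -2), 81) = Add(Mul(Mul(-12, Pow(Rational(11, 3), -1)), -2), 81) = Add(Mul(Mul(-12, Rational(3, 11)), -2), 81) = Add(Mul(Rational(-36, 11), -2), 81) = Add(Rational(72, 11), 81) = Rational(963, 11)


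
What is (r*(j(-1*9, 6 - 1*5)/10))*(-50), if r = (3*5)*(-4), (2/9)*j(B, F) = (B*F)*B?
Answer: 109350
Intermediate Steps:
j(B, F) = 9*F*B²/2 (j(B, F) = 9*((B*F)*B)/2 = 9*(F*B²)/2 = 9*F*B²/2)
r = -60 (r = 15*(-4) = -60)
(r*(j(-1*9, 6 - 1*5)/10))*(-50) = -60*9*(6 - 1*5)*(-1*9)²/2/10*(-50) = -60*(9/2)*(6 - 5)*(-9)²/10*(-50) = -60*(9/2)*1*81/10*(-50) = -21870/10*(-50) = -60*729/20*(-50) = -2187*(-50) = 109350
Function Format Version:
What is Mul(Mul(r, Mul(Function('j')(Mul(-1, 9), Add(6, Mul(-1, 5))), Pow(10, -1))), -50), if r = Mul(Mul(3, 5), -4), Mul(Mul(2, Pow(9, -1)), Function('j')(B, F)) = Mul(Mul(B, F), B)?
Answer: 109350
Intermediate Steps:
Function('j')(B, F) = Mul(Rational(9, 2), F, Pow(B, 2)) (Function('j')(B, F) = Mul(Rational(9, 2), Mul(Mul(B, F), B)) = Mul(Rational(9, 2), Mul(F, Pow(B, 2))) = Mul(Rational(9, 2), F, Pow(B, 2)))
r = -60 (r = Mul(15, -4) = -60)
Mul(Mul(r, Mul(Function('j')(Mul(-1, 9), Add(6, Mul(-1, 5))), Pow(10, -1))), -50) = Mul(Mul(-60, Mul(Mul(Rational(9, 2), Add(6, Mul(-1, 5)), Pow(Mul(-1, 9), 2)), Pow(10, -1))), -50) = Mul(Mul(-60, Mul(Mul(Rational(9, 2), Add(6, -5), Pow(-9, 2)), Rational(1, 10))), -50) = Mul(Mul(-60, Mul(Mul(Rational(9, 2), 1, 81), Rational(1, 10))), -50) = Mul(Mul(-60, Mul(Rational(729, 2), Rational(1, 10))), -50) = Mul(Mul(-60, Rational(729, 20)), -50) = Mul(-2187, -50) = 109350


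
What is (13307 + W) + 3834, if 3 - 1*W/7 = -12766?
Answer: 106524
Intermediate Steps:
W = 89383 (W = 21 - 7*(-12766) = 21 + 89362 = 89383)
(13307 + W) + 3834 = (13307 + 89383) + 3834 = 102690 + 3834 = 106524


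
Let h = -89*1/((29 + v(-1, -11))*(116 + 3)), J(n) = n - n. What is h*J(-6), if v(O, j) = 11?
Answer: 0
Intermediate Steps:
J(n) = 0
h = -89/4760 (h = -89*1/((29 + 11)*(116 + 3)) = -89/(40*119) = -89/4760 ≈ -0.018697)
h*J(-6) = -89/4760*0 = 0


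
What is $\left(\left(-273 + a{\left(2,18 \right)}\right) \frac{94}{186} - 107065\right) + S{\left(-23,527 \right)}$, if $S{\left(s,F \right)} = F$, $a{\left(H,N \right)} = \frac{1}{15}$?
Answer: $- \frac{148812928}{1395} \approx -1.0668 \cdot 10^{5}$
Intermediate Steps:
$a{\left(H,N \right)} = \frac{1}{15}$
$\left(\left(-273 + a{\left(2,18 \right)}\right) \frac{94}{186} - 107065\right) + S{\left(-23,527 \right)} = \left(\left(-273 + \frac{1}{15}\right) \frac{94}{186} - 107065\right) + 527 = \left(- \frac{4094 \cdot 94 \cdot \frac{1}{186}}{15} - 107065\right) + 527 = \left(\left(- \frac{4094}{15}\right) \frac{47}{93} - 107065\right) + 527 = \left(- \frac{192418}{1395} - 107065\right) + 527 = - \frac{149548093}{1395} + 527 = - \frac{148812928}{1395}$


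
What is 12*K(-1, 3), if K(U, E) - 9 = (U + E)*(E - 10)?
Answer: -60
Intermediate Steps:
K(U, E) = 9 + (-10 + E)*(E + U) (K(U, E) = 9 + (U + E)*(E - 10) = 9 + (E + U)*(-10 + E) = 9 + (-10 + E)*(E + U))
12*K(-1, 3) = 12*(9 + 3² - 10*3 - 10*(-1) + 3*(-1)) = 12*(9 + 9 - 30 + 10 - 3) = 12*(-5) = -60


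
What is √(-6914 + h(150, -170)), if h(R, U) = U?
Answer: 2*I*√1771 ≈ 84.167*I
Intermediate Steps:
√(-6914 + h(150, -170)) = √(-6914 - 170) = √(-7084) = 2*I*√1771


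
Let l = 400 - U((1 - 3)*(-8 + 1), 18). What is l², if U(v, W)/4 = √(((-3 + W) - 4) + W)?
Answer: 160464 - 3200*√29 ≈ 1.4323e+5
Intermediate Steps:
U(v, W) = 4*√(-7 + 2*W) (U(v, W) = 4*√(((-3 + W) - 4) + W) = 4*√((-7 + W) + W) = 4*√(-7 + 2*W))
l = 400 - 4*√29 (l = 400 - 4*√(-7 + 2*18) = 400 - 4*√(-7 + 36) = 400 - 4*√29 ≈ 378.46)
l² = (400 - 4*√29)²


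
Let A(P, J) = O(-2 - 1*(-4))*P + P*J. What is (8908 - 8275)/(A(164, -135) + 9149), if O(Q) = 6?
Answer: -633/12007 ≈ -0.052719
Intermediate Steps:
A(P, J) = 6*P + J*P (A(P, J) = 6*P + P*J = 6*P + J*P)
(8908 - 8275)/(A(164, -135) + 9149) = (8908 - 8275)/(164*(6 - 135) + 9149) = 633/(164*(-129) + 9149) = 633/(-21156 + 9149) = 633/(-12007) = 633*(-1/12007) = -633/12007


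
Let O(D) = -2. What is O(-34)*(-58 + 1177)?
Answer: -2238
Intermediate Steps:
O(-34)*(-58 + 1177) = -2*(-58 + 1177) = -2*1119 = -2238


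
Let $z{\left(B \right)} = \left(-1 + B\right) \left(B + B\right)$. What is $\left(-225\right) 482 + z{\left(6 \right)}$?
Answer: $-108390$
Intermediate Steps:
$z{\left(B \right)} = 2 B \left(-1 + B\right)$ ($z{\left(B \right)} = \left(-1 + B\right) 2 B = 2 B \left(-1 + B\right)$)
$\left(-225\right) 482 + z{\left(6 \right)} = \left(-225\right) 482 + 2 \cdot 6 \left(-1 + 6\right) = -108450 + 2 \cdot 6 \cdot 5 = -108450 + 60 = -108390$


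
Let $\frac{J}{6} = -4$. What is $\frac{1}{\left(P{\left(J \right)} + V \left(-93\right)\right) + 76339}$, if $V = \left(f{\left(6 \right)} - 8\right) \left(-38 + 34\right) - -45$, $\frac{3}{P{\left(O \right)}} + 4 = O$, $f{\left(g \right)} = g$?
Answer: $\frac{28}{1999477} \approx 1.4004 \cdot 10^{-5}$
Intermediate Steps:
$J = -24$ ($J = 6 \left(-4\right) = -24$)
$P{\left(O \right)} = \frac{3}{-4 + O}$
$V = 53$ ($V = \left(6 - 8\right) \left(-38 + 34\right) - -45 = \left(-2\right) \left(-4\right) + 45 = 8 + 45 = 53$)
$\frac{1}{\left(P{\left(J \right)} + V \left(-93\right)\right) + 76339} = \frac{1}{\left(\frac{3}{-4 - 24} + 53 \left(-93\right)\right) + 76339} = \frac{1}{\left(\frac{3}{-28} - 4929\right) + 76339} = \frac{1}{\left(3 \left(- \frac{1}{28}\right) - 4929\right) + 76339} = \frac{1}{\left(- \frac{3}{28} - 4929\right) + 76339} = \frac{1}{- \frac{138015}{28} + 76339} = \frac{1}{\frac{1999477}{28}} = \frac{28}{1999477}$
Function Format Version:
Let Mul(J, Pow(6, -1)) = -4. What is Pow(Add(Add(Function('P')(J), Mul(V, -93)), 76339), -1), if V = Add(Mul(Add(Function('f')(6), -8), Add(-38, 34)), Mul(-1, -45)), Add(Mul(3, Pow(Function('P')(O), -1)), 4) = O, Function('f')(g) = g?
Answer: Rational(28, 1999477) ≈ 1.4004e-5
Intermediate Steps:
J = -24 (J = Mul(6, -4) = -24)
Function('P')(O) = Mul(3, Pow(Add(-4, O), -1))
V = 53 (V = Add(Mul(Add(6, -8), Add(-38, 34)), Mul(-1, -45)) = Add(Mul(-2, -4), 45) = Add(8, 45) = 53)
Pow(Add(Add(Function('P')(J), Mul(V, -93)), 76339), -1) = Pow(Add(Add(Mul(3, Pow(Add(-4, -24), -1)), Mul(53, -93)), 76339), -1) = Pow(Add(Add(Mul(3, Pow(-28, -1)), -4929), 76339), -1) = Pow(Add(Add(Mul(3, Rational(-1, 28)), -4929), 76339), -1) = Pow(Add(Add(Rational(-3, 28), -4929), 76339), -1) = Pow(Add(Rational(-138015, 28), 76339), -1) = Pow(Rational(1999477, 28), -1) = Rational(28, 1999477)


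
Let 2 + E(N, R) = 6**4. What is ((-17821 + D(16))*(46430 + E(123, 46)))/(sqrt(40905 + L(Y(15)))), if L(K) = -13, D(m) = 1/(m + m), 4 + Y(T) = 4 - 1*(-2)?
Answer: -6803903301*sqrt(10223)/163568 ≈ -4.2058e+6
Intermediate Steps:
Y(T) = 2 (Y(T) = -4 + (4 - 1*(-2)) = -4 + (4 + 2) = -4 + 6 = 2)
D(m) = 1/(2*m)
E(N, R) = 1294 (E(N, R) = -2 + 6**4 = -2 + 1296 = 1294)
((-17821 + D(16))*(46430 + E(123, 46)))/(sqrt(40905 + L(Y(15)))) = ((-17821 + (1/2)/16)*(46430 + 1294))/(sqrt(40905 - 13)) = ((-17821 + (1/2)*(1/16))*47724)/(sqrt(40892)) = ((-17821 + 1/32)*47724)/((2*sqrt(10223))) = (-570271/32*47724)*(sqrt(10223)/20446) = -6803903301*sqrt(10223)/163568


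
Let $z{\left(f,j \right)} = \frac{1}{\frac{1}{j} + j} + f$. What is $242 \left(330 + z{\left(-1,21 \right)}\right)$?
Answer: $\frac{17598119}{221} \approx 79630.0$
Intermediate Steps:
$z{\left(f,j \right)} = f + \frac{1}{j + \frac{1}{j}}$ ($z{\left(f,j \right)} = \frac{1}{j + \frac{1}{j}} + f = f + \frac{1}{j + \frac{1}{j}}$)
$242 \left(330 + z{\left(-1,21 \right)}\right) = 242 \left(330 + \frac{-1 + 21 - 21^{2}}{1 + 21^{2}}\right) = 242 \left(330 + \frac{-1 + 21 - 441}{1 + 441}\right) = 242 \left(330 + \frac{-1 + 21 - 441}{442}\right) = 242 \left(330 + \frac{1}{442} \left(-421\right)\right) = 242 \left(330 - \frac{421}{442}\right) = 242 \cdot \frac{145439}{442} = \frac{17598119}{221}$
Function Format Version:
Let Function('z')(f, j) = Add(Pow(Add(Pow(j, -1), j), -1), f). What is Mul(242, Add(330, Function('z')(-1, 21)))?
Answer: Rational(17598119, 221) ≈ 79630.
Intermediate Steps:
Function('z')(f, j) = Add(f, Pow(Add(j, Pow(j, -1)), -1)) (Function('z')(f, j) = Add(Pow(Add(j, Pow(j, -1)), -1), f) = Add(f, Pow(Add(j, Pow(j, -1)), -1)))
Mul(242, Add(330, Function('z')(-1, 21))) = Mul(242, Add(330, Mul(Pow(Add(1, Pow(21, 2)), -1), Add(-1, 21, Mul(-1, Pow(21, 2)))))) = Mul(242, Add(330, Mul(Pow(Add(1, 441), -1), Add(-1, 21, Mul(-1, 441))))) = Mul(242, Add(330, Mul(Pow(442, -1), Add(-1, 21, -441)))) = Mul(242, Add(330, Mul(Rational(1, 442), -421))) = Mul(242, Add(330, Rational(-421, 442))) = Mul(242, Rational(145439, 442)) = Rational(17598119, 221)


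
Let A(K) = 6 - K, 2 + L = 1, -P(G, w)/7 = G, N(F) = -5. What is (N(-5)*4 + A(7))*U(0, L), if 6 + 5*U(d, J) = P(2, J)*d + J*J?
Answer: 21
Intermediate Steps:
P(G, w) = -7*G
L = -1 (L = -2 + 1 = -1)
U(d, J) = -6/5 - 14*d/5 + J²/5 (U(d, J) = -6/5 + ((-7*2)*d + J*J)/5 = -6/5 + (-14*d + J²)/5 = -6/5 + (J² - 14*d)/5 = -6/5 + (-14*d/5 + J²/5) = -6/5 - 14*d/5 + J²/5)
(N(-5)*4 + A(7))*U(0, L) = (-5*4 + (6 - 1*7))*(-6/5 - 14/5*0 + (⅕)*(-1)²) = (-20 + (6 - 7))*(-6/5 + 0 + (⅕)*1) = (-20 - 1)*(-6/5 + 0 + ⅕) = -21*(-1) = 21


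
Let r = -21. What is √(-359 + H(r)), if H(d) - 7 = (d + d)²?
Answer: 2*√353 ≈ 37.577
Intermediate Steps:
H(d) = 7 + 4*d² (H(d) = 7 + (d + d)² = 7 + (2*d)² = 7 + 4*d²)
√(-359 + H(r)) = √(-359 + (7 + 4*(-21)²)) = √(-359 + (7 + 4*441)) = √(-359 + (7 + 1764)) = √(-359 + 1771) = √1412 = 2*√353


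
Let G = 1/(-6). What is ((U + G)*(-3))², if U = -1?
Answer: 49/4 ≈ 12.250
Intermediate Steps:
G = -⅙ ≈ -0.16667
((U + G)*(-3))² = ((-1 - ⅙)*(-3))² = (-7/6*(-3))² = (7/2)² = 49/4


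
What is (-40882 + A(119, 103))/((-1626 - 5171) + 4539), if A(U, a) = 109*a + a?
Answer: 14776/1129 ≈ 13.088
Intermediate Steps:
A(U, a) = 110*a
(-40882 + A(119, 103))/((-1626 - 5171) + 4539) = (-40882 + 110*103)/((-1626 - 5171) + 4539) = (-40882 + 11330)/(-6797 + 4539) = -29552/(-2258) = -29552*(-1/2258) = 14776/1129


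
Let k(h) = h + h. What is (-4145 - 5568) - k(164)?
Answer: -10041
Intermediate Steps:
k(h) = 2*h
(-4145 - 5568) - k(164) = (-4145 - 5568) - 2*164 = -9713 - 1*328 = -9713 - 328 = -10041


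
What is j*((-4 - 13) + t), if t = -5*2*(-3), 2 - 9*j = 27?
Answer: -325/9 ≈ -36.111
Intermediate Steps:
j = -25/9 (j = 2/9 - ⅑*27 = 2/9 - 3 = -25/9 ≈ -2.7778)
t = 30 (t = -10*(-3) = 30)
j*((-4 - 13) + t) = -25*((-4 - 13) + 30)/9 = -25*(-17 + 30)/9 = -25/9*13 = -325/9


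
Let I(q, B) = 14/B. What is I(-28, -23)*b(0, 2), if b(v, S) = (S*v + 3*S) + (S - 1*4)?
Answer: -56/23 ≈ -2.4348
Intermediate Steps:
b(v, S) = -4 + 4*S + S*v (b(v, S) = (3*S + S*v) + (S - 4) = (3*S + S*v) + (-4 + S) = -4 + 4*S + S*v)
I(-28, -23)*b(0, 2) = (14/(-23))*(-4 + 4*2 + 2*0) = (14*(-1/23))*(-4 + 8 + 0) = -14/23*4 = -56/23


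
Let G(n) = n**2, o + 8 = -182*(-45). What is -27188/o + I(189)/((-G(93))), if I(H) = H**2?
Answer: -29301013/3931451 ≈ -7.4530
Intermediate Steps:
o = 8182 (o = -8 - 182*(-45) = -8 + 8190 = 8182)
-27188/o + I(189)/((-G(93))) = -27188/8182 + 189**2/((-1*93**2)) = -27188*1/8182 + 35721/((-1*8649)) = -13594/4091 + 35721/(-8649) = -13594/4091 + 35721*(-1/8649) = -13594/4091 - 3969/961 = -29301013/3931451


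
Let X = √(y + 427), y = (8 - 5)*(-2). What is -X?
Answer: -√421 ≈ -20.518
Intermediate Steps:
y = -6 (y = 3*(-2) = -6)
X = √421 (X = √(-6 + 427) = √421 ≈ 20.518)
-X = -√421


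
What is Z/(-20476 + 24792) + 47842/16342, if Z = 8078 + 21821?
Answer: 347547765/35266036 ≈ 9.8550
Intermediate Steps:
Z = 29899
Z/(-20476 + 24792) + 47842/16342 = 29899/(-20476 + 24792) + 47842/16342 = 29899/4316 + 47842*(1/16342) = 29899*(1/4316) + 23921/8171 = 29899/4316 + 23921/8171 = 347547765/35266036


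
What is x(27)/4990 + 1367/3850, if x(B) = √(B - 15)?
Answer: 1367/3850 + √3/2495 ≈ 0.35576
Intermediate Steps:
x(B) = √(-15 + B)
x(27)/4990 + 1367/3850 = √(-15 + 27)/4990 + 1367/3850 = √12*(1/4990) + 1367*(1/3850) = (2*√3)*(1/4990) + 1367/3850 = √3/2495 + 1367/3850 = 1367/3850 + √3/2495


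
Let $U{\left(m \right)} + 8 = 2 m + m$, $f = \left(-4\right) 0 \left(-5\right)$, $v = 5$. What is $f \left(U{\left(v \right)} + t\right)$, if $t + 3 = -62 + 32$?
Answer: $0$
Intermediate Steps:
$t = -33$ ($t = -3 + \left(-62 + 32\right) = -3 - 30 = -33$)
$f = 0$ ($f = 0 \left(-5\right) = 0$)
$U{\left(m \right)} = -8 + 3 m$ ($U{\left(m \right)} = -8 + \left(2 m + m\right) = -8 + 3 m$)
$f \left(U{\left(v \right)} + t\right) = 0 \left(\left(-8 + 3 \cdot 5\right) - 33\right) = 0 \left(\left(-8 + 15\right) - 33\right) = 0 \left(7 - 33\right) = 0 \left(-26\right) = 0$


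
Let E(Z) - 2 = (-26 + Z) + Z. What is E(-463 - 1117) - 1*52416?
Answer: -55600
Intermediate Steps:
E(Z) = -24 + 2*Z (E(Z) = 2 + ((-26 + Z) + Z) = 2 + (-26 + 2*Z) = -24 + 2*Z)
E(-463 - 1117) - 1*52416 = (-24 + 2*(-463 - 1117)) - 1*52416 = (-24 + 2*(-1580)) - 52416 = (-24 - 3160) - 52416 = -3184 - 52416 = -55600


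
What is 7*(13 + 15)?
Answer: 196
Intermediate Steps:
7*(13 + 15) = 7*28 = 196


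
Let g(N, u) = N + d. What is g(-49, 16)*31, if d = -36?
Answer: -2635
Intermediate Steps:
g(N, u) = -36 + N (g(N, u) = N - 36 = -36 + N)
g(-49, 16)*31 = (-36 - 49)*31 = -85*31 = -2635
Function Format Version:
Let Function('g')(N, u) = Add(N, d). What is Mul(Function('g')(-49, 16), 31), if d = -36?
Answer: -2635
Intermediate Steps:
Function('g')(N, u) = Add(-36, N) (Function('g')(N, u) = Add(N, -36) = Add(-36, N))
Mul(Function('g')(-49, 16), 31) = Mul(Add(-36, -49), 31) = Mul(-85, 31) = -2635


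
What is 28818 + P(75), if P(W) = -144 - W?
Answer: 28599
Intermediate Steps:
28818 + P(75) = 28818 + (-144 - 1*75) = 28818 + (-144 - 75) = 28818 - 219 = 28599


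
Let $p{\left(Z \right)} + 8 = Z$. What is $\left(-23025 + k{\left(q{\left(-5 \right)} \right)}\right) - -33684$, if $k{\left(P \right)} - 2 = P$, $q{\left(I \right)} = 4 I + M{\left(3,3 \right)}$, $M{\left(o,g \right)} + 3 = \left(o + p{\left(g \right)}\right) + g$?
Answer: $10639$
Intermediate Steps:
$p{\left(Z \right)} = -8 + Z$
$M{\left(o,g \right)} = -11 + o + 2 g$ ($M{\left(o,g \right)} = -3 + \left(\left(o + \left(-8 + g\right)\right) + g\right) = -3 + \left(\left(-8 + g + o\right) + g\right) = -3 + \left(-8 + o + 2 g\right) = -11 + o + 2 g$)
$q{\left(I \right)} = -2 + 4 I$ ($q{\left(I \right)} = 4 I + \left(-11 + 3 + 2 \cdot 3\right) = 4 I + \left(-11 + 3 + 6\right) = 4 I - 2 = -2 + 4 I$)
$k{\left(P \right)} = 2 + P$
$\left(-23025 + k{\left(q{\left(-5 \right)} \right)}\right) - -33684 = \left(-23025 + \left(2 + \left(-2 + 4 \left(-5\right)\right)\right)\right) - -33684 = \left(-23025 + \left(2 - 22\right)\right) + 33684 = \left(-23025 - 20\right) + 33684 = -23045 + 33684 = 10639$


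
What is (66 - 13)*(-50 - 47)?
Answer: -5141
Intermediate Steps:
(66 - 13)*(-50 - 47) = 53*(-97) = -5141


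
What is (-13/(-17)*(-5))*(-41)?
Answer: 2665/17 ≈ 156.76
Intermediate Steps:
(-13/(-17)*(-5))*(-41) = (-13*(-1/17)*(-5))*(-41) = ((13/17)*(-5))*(-41) = -65/17*(-41) = 2665/17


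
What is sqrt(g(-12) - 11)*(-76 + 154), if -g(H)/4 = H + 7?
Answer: 234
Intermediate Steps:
g(H) = -28 - 4*H (g(H) = -4*(H + 7) = -4*(7 + H) = -28 - 4*H)
sqrt(g(-12) - 11)*(-76 + 154) = sqrt((-28 - 4*(-12)) - 11)*(-76 + 154) = sqrt((-28 + 48) - 11)*78 = sqrt(20 - 11)*78 = sqrt(9)*78 = 3*78 = 234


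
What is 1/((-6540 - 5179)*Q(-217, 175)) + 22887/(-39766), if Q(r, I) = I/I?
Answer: -268252519/466017754 ≈ -0.57563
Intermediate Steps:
Q(r, I) = 1
1/((-6540 - 5179)*Q(-217, 175)) + 22887/(-39766) = 1/(-6540 - 5179*1) + 22887/(-39766) = 1/(-11719) + 22887*(-1/39766) = -1/11719*1 - 22887/39766 = -1/11719 - 22887/39766 = -268252519/466017754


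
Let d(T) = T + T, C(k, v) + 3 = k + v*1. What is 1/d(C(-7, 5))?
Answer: -⅒ ≈ -0.10000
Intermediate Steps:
C(k, v) = -3 + k + v (C(k, v) = -3 + (k + v*1) = -3 + (k + v) = -3 + k + v)
d(T) = 2*T
1/d(C(-7, 5)) = 1/(2*(-3 - 7 + 5)) = 1/(2*(-5)) = 1/(-10) = -⅒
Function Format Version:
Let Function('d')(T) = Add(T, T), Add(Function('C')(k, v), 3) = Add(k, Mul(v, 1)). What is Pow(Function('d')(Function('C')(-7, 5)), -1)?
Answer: Rational(-1, 10) ≈ -0.10000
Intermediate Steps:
Function('C')(k, v) = Add(-3, k, v) (Function('C')(k, v) = Add(-3, Add(k, Mul(v, 1))) = Add(-3, Add(k, v)) = Add(-3, k, v))
Function('d')(T) = Mul(2, T)
Pow(Function('d')(Function('C')(-7, 5)), -1) = Pow(Mul(2, Add(-3, -7, 5)), -1) = Pow(Mul(2, -5), -1) = Pow(-10, -1) = Rational(-1, 10)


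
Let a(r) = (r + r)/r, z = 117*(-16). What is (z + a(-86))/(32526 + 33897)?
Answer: -1870/66423 ≈ -0.028153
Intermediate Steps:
z = -1872
a(r) = 2 (a(r) = (2*r)/r = 2)
(z + a(-86))/(32526 + 33897) = (-1872 + 2)/(32526 + 33897) = -1870/66423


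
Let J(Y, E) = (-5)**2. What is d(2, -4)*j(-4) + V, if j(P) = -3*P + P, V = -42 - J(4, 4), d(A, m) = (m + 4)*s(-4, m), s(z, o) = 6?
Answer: -67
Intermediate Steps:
J(Y, E) = 25
d(A, m) = 24 + 6*m (d(A, m) = (m + 4)*6 = (4 + m)*6 = 24 + 6*m)
V = -67 (V = -42 - 1*25 = -42 - 25 = -67)
j(P) = -2*P
d(2, -4)*j(-4) + V = (24 + 6*(-4))*(-2*(-4)) - 67 = (24 - 24)*8 - 67 = 0*8 - 67 = 0 - 67 = -67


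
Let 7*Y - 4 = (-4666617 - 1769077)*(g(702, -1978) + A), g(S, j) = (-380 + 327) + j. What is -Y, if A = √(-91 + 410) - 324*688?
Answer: -1447664315446/7 + 6435694*√319/7 ≈ -2.0679e+11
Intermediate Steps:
g(S, j) = -53 + j
A = -222912 + √319 (A = √319 - 222912 = -222912 + √319 ≈ -2.2289e+5)
Y = 1447664315446/7 - 6435694*√319/7 (Y = 4/7 + ((-4666617 - 1769077)*((-53 - 1978) + (-222912 + √319)))/7 = 4/7 + (-6435694*(-2031 + (-222912 + √319)))/7 = 4/7 + (-6435694*(-224943 + √319))/7 = 4/7 + (1447664315442 - 6435694*√319)/7 = 4/7 + (1447664315442/7 - 6435694*√319/7) = 1447664315446/7 - 6435694*√319/7 ≈ 2.0679e+11)
-Y = -(1447664315446/7 - 6435694*√319/7) = -1447664315446/7 + 6435694*√319/7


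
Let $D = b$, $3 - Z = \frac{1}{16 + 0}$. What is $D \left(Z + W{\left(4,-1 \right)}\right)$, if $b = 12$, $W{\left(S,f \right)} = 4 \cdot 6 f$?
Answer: $- \frac{1011}{4} \approx -252.75$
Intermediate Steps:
$Z = \frac{47}{16}$ ($Z = 3 - \frac{1}{16 + 0} = 3 - \frac{1}{16} = \frac{47}{16} \approx 2.9375$)
$W{\left(S,f \right)} = 24 f$
$D = 12$
$D \left(Z + W{\left(4,-1 \right)}\right) = 12 \left(\frac{47}{16} + 24 \left(-1\right)\right) = 12 \left(\frac{47}{16} - 24\right) = 12 \left(- \frac{337}{16}\right) = - \frac{1011}{4}$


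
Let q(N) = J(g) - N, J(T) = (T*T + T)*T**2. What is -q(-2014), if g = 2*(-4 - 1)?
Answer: -11014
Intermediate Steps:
g = -10 (g = 2*(-5) = -10)
J(T) = T**2*(T + T**2) (J(T) = (T**2 + T)*T**2 = (T + T**2)*T**2 = T**2*(T + T**2))
q(N) = 9000 - N (q(N) = (-10)**3*(1 - 10) - N = -1000*(-9) - N = 9000 - N)
-q(-2014) = -(9000 - 1*(-2014)) = -(9000 + 2014) = -1*11014 = -11014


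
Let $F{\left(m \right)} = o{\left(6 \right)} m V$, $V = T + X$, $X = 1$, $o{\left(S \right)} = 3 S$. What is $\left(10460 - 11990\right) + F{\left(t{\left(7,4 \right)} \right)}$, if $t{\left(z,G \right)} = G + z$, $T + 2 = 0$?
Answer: $-1728$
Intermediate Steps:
$T = -2$ ($T = -2 + 0 = -2$)
$V = -1$ ($V = -2 + 1 = -1$)
$F{\left(m \right)} = - 18 m$ ($F{\left(m \right)} = 3 \cdot 6 m \left(-1\right) = 18 m \left(-1\right) = - 18 m$)
$\left(10460 - 11990\right) + F{\left(t{\left(7,4 \right)} \right)} = \left(10460 - 11990\right) - 18 \left(4 + 7\right) = -1530 - 198 = -1728$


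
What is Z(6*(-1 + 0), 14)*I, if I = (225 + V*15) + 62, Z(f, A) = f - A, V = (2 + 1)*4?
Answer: -9340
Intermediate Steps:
V = 12 (V = 3*4 = 12)
I = 467 (I = (225 + 12*15) + 62 = (225 + 180) + 62 = 405 + 62 = 467)
Z(6*(-1 + 0), 14)*I = (6*(-1 + 0) - 1*14)*467 = (6*(-1) - 14)*467 = (-6 - 14)*467 = -20*467 = -9340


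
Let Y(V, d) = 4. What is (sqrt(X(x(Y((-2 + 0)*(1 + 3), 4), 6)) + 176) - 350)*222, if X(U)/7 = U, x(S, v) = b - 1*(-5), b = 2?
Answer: -74370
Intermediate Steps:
x(S, v) = 7 (x(S, v) = 2 - 1*(-5) = 2 + 5 = 7)
X(U) = 7*U
(sqrt(X(x(Y((-2 + 0)*(1 + 3), 4), 6)) + 176) - 350)*222 = (sqrt(7*7 + 176) - 350)*222 = (sqrt(49 + 176) - 350)*222 = (sqrt(225) - 350)*222 = (15 - 350)*222 = -335*222 = -74370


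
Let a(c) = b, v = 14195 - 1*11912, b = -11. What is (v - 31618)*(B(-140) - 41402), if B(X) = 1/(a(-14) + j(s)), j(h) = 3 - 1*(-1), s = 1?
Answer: 8501723025/7 ≈ 1.2145e+9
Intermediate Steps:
v = 2283 (v = 14195 - 11912 = 2283)
j(h) = 4 (j(h) = 3 + 1 = 4)
a(c) = -11
B(X) = -⅐ (B(X) = 1/(-11 + 4) = 1/(-7) = -⅐)
(v - 31618)*(B(-140) - 41402) = (2283 - 31618)*(-⅐ - 41402) = -29335*(-289815/7) = 8501723025/7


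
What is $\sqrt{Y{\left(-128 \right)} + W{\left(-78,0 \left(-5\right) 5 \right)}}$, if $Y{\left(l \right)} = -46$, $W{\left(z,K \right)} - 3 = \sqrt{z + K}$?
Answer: $\sqrt{-43 + i \sqrt{78}} \approx 0.66993 + 6.5916 i$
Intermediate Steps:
$W{\left(z,K \right)} = 3 + \sqrt{K + z}$ ($W{\left(z,K \right)} = 3 + \sqrt{z + K} = 3 + \sqrt{K + z}$)
$\sqrt{Y{\left(-128 \right)} + W{\left(-78,0 \left(-5\right) 5 \right)}} = \sqrt{-46 + \left(3 + \sqrt{0 \left(-5\right) 5 - 78}\right)} = \sqrt{-46 + \left(3 + \sqrt{0 \cdot 5 - 78}\right)} = \sqrt{-46 + \left(3 + \sqrt{0 - 78}\right)} = \sqrt{-46 + \left(3 + \sqrt{-78}\right)} = \sqrt{-46 + \left(3 + i \sqrt{78}\right)} = \sqrt{-43 + i \sqrt{78}}$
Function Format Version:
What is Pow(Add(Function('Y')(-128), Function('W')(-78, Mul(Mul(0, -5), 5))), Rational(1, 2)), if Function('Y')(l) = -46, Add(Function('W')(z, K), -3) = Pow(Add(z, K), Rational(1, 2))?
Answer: Pow(Add(-43, Mul(I, Pow(78, Rational(1, 2)))), Rational(1, 2)) ≈ Add(0.66993, Mul(6.5916, I))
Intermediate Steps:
Function('W')(z, K) = Add(3, Pow(Add(K, z), Rational(1, 2))) (Function('W')(z, K) = Add(3, Pow(Add(z, K), Rational(1, 2))) = Add(3, Pow(Add(K, z), Rational(1, 2))))
Pow(Add(Function('Y')(-128), Function('W')(-78, Mul(Mul(0, -5), 5))), Rational(1, 2)) = Pow(Add(-46, Add(3, Pow(Add(Mul(Mul(0, -5), 5), -78), Rational(1, 2)))), Rational(1, 2)) = Pow(Add(-46, Add(3, Pow(Add(Mul(0, 5), -78), Rational(1, 2)))), Rational(1, 2)) = Pow(Add(-46, Add(3, Pow(Add(0, -78), Rational(1, 2)))), Rational(1, 2)) = Pow(Add(-46, Add(3, Pow(-78, Rational(1, 2)))), Rational(1, 2)) = Pow(Add(-46, Add(3, Mul(I, Pow(78, Rational(1, 2))))), Rational(1, 2)) = Pow(Add(-43, Mul(I, Pow(78, Rational(1, 2)))), Rational(1, 2))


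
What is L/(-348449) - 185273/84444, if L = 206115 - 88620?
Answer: -74479939357/29424427356 ≈ -2.5312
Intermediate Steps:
L = 117495
L/(-348449) - 185273/84444 = 117495/(-348449) - 185273/84444 = 117495*(-1/348449) - 185273*1/84444 = -117495/348449 - 185273/84444 = -74479939357/29424427356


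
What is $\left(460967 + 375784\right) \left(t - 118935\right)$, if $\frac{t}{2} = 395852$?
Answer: $562940133519$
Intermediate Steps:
$t = 791704$ ($t = 2 \cdot 395852 = 791704$)
$\left(460967 + 375784\right) \left(t - 118935\right) = \left(460967 + 375784\right) \left(791704 - 118935\right) = 836751 \cdot 672769 = 562940133519$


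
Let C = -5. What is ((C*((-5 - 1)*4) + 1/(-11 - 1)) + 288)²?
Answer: 23961025/144 ≈ 1.6640e+5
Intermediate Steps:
((C*((-5 - 1)*4) + 1/(-11 - 1)) + 288)² = ((-5*(-5 - 1)*4 + 1/(-11 - 1)) + 288)² = ((-(-30)*4 + 1/(-12)) + 288)² = ((-5*(-24) - 1/12) + 288)² = ((120 - 1/12) + 288)² = (1439/12 + 288)² = (4895/12)² = 23961025/144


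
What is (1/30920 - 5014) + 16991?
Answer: 370328841/30920 ≈ 11977.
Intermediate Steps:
(1/30920 - 5014) + 16991 = -155032879/30920 + 16991 = 370328841/30920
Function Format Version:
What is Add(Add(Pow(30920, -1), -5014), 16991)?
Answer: Rational(370328841, 30920) ≈ 11977.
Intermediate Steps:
Add(Add(Pow(30920, -1), -5014), 16991) = Add(Add(Rational(1, 30920), -5014), 16991) = Add(Rational(-155032879, 30920), 16991) = Rational(370328841, 30920)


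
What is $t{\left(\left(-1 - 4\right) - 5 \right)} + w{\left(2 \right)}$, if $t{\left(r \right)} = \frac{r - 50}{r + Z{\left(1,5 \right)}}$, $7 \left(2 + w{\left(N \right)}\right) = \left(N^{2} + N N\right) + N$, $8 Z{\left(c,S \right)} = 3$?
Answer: $\frac{436}{77} \approx 5.6623$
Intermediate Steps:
$Z{\left(c,S \right)} = \frac{3}{8}$ ($Z{\left(c,S \right)} = \frac{1}{8} \cdot 3 = \frac{3}{8}$)
$w{\left(N \right)} = -2 + \frac{N}{7} + \frac{2 N^{2}}{7}$ ($w{\left(N \right)} = -2 + \frac{\left(N^{2} + N N\right) + N}{7} = -2 + \frac{\left(N^{2} + N^{2}\right) + N}{7} = -2 + \frac{2 N^{2} + N}{7} = -2 + \frac{N + 2 N^{2}}{7} = -2 + \left(\frac{N}{7} + \frac{2 N^{2}}{7}\right) = -2 + \frac{N}{7} + \frac{2 N^{2}}{7}$)
$t{\left(r \right)} = \frac{-50 + r}{\frac{3}{8} + r}$ ($t{\left(r \right)} = \frac{r - 50}{r + \frac{3}{8}} = \frac{-50 + r}{\frac{3}{8} + r}$)
$t{\left(\left(-1 - 4\right) - 5 \right)} + w{\left(2 \right)} = \frac{8 \left(-50 - 10\right)}{3 + 8 \left(\left(-1 - 4\right) - 5\right)} + \left(-2 + \frac{1}{7} \cdot 2 + \frac{2 \cdot 2^{2}}{7}\right) = \frac{8 \left(-50 - 10\right)}{3 + 8 \left(\left(-1 - 4\right) - 5\right)} + \left(-2 + \frac{2}{7} + \frac{2}{7} \cdot 4\right) = \frac{8 \left(-50 - 10\right)}{3 + 8 \left(-5 - 5\right)} + \left(-2 + \frac{2}{7} + \frac{8}{7}\right) = \frac{8 \left(-50 - 10\right)}{3 + 8 \left(-10\right)} - \frac{4}{7} = 8 \frac{1}{3 - 80} \left(-60\right) - \frac{4}{7} = 8 \frac{1}{-77} \left(-60\right) - \frac{4}{7} = 8 \left(- \frac{1}{77}\right) \left(-60\right) - \frac{4}{7} = \frac{480}{77} - \frac{4}{7} = \frac{436}{77}$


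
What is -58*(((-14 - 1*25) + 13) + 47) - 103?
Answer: -1321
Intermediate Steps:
-58*(((-14 - 1*25) + 13) + 47) - 103 = -58*(((-14 - 25) + 13) + 47) - 103 = -58*((-39 + 13) + 47) - 103 = -58*(-26 + 47) - 103 = -58*21 - 103 = -1218 - 103 = -1321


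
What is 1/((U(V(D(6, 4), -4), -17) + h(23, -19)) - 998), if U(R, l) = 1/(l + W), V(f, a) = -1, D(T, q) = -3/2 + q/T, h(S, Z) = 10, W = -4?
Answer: -21/20749 ≈ -0.0010121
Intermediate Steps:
D(T, q) = -3/2 + q/T (D(T, q) = -3*1/2 + q/T = -3/2 + q/T)
U(R, l) = 1/(-4 + l) (U(R, l) = 1/(l - 4) = 1/(-4 + l))
1/((U(V(D(6, 4), -4), -17) + h(23, -19)) - 998) = 1/((1/(-4 - 17) + 10) - 998) = 1/((1/(-21) + 10) - 998) = 1/((-1/21 + 10) - 998) = 1/(209/21 - 998) = 1/(-20749/21) = -21/20749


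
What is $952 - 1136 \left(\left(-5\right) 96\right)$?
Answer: $546232$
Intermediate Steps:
$952 - 1136 \left(\left(-5\right) 96\right) = 952 - -545280 = 952 + 545280 = 546232$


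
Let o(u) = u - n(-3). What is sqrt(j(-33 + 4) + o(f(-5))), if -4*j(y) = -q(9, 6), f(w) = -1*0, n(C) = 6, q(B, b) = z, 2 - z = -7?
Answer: I*sqrt(15)/2 ≈ 1.9365*I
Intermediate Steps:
z = 9 (z = 2 - 1*(-7) = 2 + 7 = 9)
q(B, b) = 9
f(w) = 0
j(y) = 9/4 (j(y) = -(-1)*9/4 = -1/4*(-9) = 9/4)
o(u) = -6 + u (o(u) = u - 1*6 = u - 6 = -6 + u)
sqrt(j(-33 + 4) + o(f(-5))) = sqrt(9/4 + (-6 + 0)) = sqrt(9/4 - 6) = sqrt(-15/4) = I*sqrt(15)/2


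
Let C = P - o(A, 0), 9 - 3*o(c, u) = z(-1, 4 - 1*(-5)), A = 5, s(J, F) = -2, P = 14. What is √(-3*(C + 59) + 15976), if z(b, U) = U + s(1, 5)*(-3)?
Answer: √15751 ≈ 125.50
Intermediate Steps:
z(b, U) = 6 + U (z(b, U) = U - 2*(-3) = U + 6 = 6 + U)
o(c, u) = -2 (o(c, u) = 3 - (6 + (4 - 1*(-5)))/3 = 3 - (6 + (4 + 5))/3 = 3 - (6 + 9)/3 = 3 - ⅓*15 = 3 - 5 = -2)
C = 16 (C = 14 - 1*(-2) = 14 + 2 = 16)
√(-3*(C + 59) + 15976) = √(-3*(16 + 59) + 15976) = √(-3*75 + 15976) = √(-225 + 15976) = √15751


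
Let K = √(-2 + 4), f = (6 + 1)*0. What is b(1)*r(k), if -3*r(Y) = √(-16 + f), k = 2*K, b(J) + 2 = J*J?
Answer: 4*I/3 ≈ 1.3333*I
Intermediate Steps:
f = 0 (f = 7*0 = 0)
K = √2 ≈ 1.4142
b(J) = -2 + J² (b(J) = -2 + J*J = -2 + J²)
k = 2*√2 ≈ 2.8284
r(Y) = -4*I/3 (r(Y) = -√(-16 + 0)/3 = -4*I/3)
b(1)*r(k) = (-2 + 1²)*(-4*I/3) = (-2 + 1)*(-4*I/3) = -(-4)*I/3 = 4*I/3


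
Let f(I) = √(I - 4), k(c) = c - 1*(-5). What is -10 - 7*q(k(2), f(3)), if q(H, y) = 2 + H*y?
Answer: -24 - 49*I ≈ -24.0 - 49.0*I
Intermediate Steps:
k(c) = 5 + c (k(c) = c + 5 = 5 + c)
f(I) = √(-4 + I)
-10 - 7*q(k(2), f(3)) = -10 - 7*(2 + (5 + 2)*√(-4 + 3)) = -10 - 7*(2 + 7*√(-1)) = -10 - 7*(2 + 7*I) = -10 + (-14 - 49*I) = -24 - 49*I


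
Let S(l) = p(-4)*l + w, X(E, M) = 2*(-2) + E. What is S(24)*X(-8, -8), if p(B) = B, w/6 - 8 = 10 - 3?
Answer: 72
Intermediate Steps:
X(E, M) = -4 + E
w = 90 (w = 48 + 6*(10 - 3) = 48 + 6*7 = 48 + 42 = 90)
S(l) = 90 - 4*l (S(l) = -4*l + 90 = 90 - 4*l)
S(24)*X(-8, -8) = (90 - 4*24)*(-4 - 8) = (90 - 96)*(-12) = -6*(-12) = 72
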